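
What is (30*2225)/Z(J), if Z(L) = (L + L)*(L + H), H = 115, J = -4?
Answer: -11125/148 ≈ -75.169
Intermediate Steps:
Z(L) = 2*L*(115 + L) (Z(L) = (L + L)*(L + 115) = (2*L)*(115 + L) = 2*L*(115 + L))
(30*2225)/Z(J) = (30*2225)/((2*(-4)*(115 - 4))) = 66750/((2*(-4)*111)) = 66750/(-888) = 66750*(-1/888) = -11125/148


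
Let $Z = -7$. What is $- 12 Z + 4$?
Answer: $88$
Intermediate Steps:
$- 12 Z + 4 = \left(-12\right) \left(-7\right) + 4 = 84 + 4 = 88$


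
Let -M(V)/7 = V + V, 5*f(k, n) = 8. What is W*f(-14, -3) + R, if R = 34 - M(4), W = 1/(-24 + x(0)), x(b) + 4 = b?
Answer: 3148/35 ≈ 89.943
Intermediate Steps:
f(k, n) = 8/5 (f(k, n) = (⅕)*8 = 8/5)
x(b) = -4 + b
M(V) = -14*V (M(V) = -7*(V + V) = -14*V)
W = -1/28 (W = 1/(-24 + (-4 + 0)) = 1/(-24 - 4) = 1/(-28) = -1/28 ≈ -0.035714)
R = 90 (R = 34 - (-14)*4 = 34 - 1*(-56) = 34 + 56 = 90)
W*f(-14, -3) + R = -1/28*8/5 + 90 = -2/35 + 90 = 3148/35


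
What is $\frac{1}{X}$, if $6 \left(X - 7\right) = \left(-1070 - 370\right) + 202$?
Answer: $- \frac{3}{598} \approx -0.0050167$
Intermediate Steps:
$X = - \frac{598}{3}$ ($X = 7 + \frac{\left(-1070 - 370\right) + 202}{6} = 7 + \frac{-1440 + 202}{6} = 7 + \frac{1}{6} \left(-1238\right) = 7 - \frac{619}{3} = - \frac{598}{3} \approx -199.33$)
$\frac{1}{X} = \frac{1}{- \frac{598}{3}} = - \frac{3}{598}$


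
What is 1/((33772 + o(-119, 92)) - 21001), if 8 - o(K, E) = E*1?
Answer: 1/12687 ≈ 7.8821e-5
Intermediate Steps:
o(K, E) = 8 - E
1/((33772 + o(-119, 92)) - 21001) = 1/((33772 + (8 - 1*92)) - 21001) = 1/((33772 + (8 - 92)) - 21001) = 1/((33772 - 84) - 21001) = 1/(33688 - 21001) = 1/12687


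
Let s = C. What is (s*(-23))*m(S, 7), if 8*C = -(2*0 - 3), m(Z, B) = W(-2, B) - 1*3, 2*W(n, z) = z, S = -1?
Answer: -69/16 ≈ -4.3125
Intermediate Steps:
W(n, z) = z/2
m(Z, B) = -3 + B/2 (m(Z, B) = B/2 - 1*3 = B/2 - 3 = -3 + B/2)
C = 3/8 (C = (-(2*0 - 3))/8 = (-(0 - 3))/8 = (-1*(-3))/8 = (1/8)*3 = 3/8 ≈ 0.37500)
s = 3/8 ≈ 0.37500
(s*(-23))*m(S, 7) = ((3/8)*(-23))*(-3 + (1/2)*7) = -69*(-3 + 7/2)/8 = -69/8*1/2 = -69/16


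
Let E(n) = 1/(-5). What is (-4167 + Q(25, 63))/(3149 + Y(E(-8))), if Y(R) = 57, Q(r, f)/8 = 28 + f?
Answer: -3439/3206 ≈ -1.0727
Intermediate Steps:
Q(r, f) = 224 + 8*f (Q(r, f) = 8*(28 + f) = 224 + 8*f)
E(n) = -⅕
(-4167 + Q(25, 63))/(3149 + Y(E(-8))) = (-4167 + (224 + 8*63))/(3149 + 57) = (-4167 + (224 + 504))/3206 = (-4167 + 728)*(1/3206) = -3439*1/3206 = -3439/3206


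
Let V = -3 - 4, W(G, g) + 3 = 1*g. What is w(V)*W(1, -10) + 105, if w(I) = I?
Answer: 196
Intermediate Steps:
W(G, g) = -3 + g (W(G, g) = -3 + 1*g = -3 + g)
V = -7
w(V)*W(1, -10) + 105 = -7*(-3 - 10) + 105 = -7*(-13) + 105 = 91 + 105 = 196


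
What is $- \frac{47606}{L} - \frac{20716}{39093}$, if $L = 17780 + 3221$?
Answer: $- \frac{2296118074}{820992093} \approx -2.7968$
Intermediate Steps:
$L = 21001$
$- \frac{47606}{L} - \frac{20716}{39093} = - \frac{47606}{21001} - \frac{20716}{39093} = - \frac{2296118074}{820992093}$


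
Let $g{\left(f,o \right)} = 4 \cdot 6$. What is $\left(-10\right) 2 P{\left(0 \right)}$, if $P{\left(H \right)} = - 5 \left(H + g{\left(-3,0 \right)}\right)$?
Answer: $2400$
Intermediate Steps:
$g{\left(f,o \right)} = 24$
$P{\left(H \right)} = -120 - 5 H$ ($P{\left(H \right)} = - 5 \left(H + 24\right) = - 5 \left(24 + H\right) = -120 - 5 H$)
$\left(-10\right) 2 P{\left(0 \right)} = \left(-10\right) 2 \left(-120 - 0\right) = - 20 \left(-120 + 0\right) = \left(-20\right) \left(-120\right) = 2400$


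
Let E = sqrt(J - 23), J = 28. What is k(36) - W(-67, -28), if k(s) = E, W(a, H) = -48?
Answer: 48 + sqrt(5) ≈ 50.236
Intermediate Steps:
E = sqrt(5) (E = sqrt(28 - 23) = sqrt(5) ≈ 2.2361)
k(s) = sqrt(5)
k(36) - W(-67, -28) = sqrt(5) - 1*(-48) = sqrt(5) + 48 = 48 + sqrt(5)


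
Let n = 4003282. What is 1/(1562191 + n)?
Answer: 1/5565473 ≈ 1.7968e-7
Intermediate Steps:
1/(1562191 + n) = 1/(1562191 + 4003282) = 1/5565473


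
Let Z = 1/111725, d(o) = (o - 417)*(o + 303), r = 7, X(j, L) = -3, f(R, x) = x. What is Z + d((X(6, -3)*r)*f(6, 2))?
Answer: -13384543274/111725 ≈ -1.1980e+5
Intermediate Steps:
d(o) = (-417 + o)*(303 + o)
Z = 1/111725 ≈ 8.9505e-6
Z + d((X(6, -3)*r)*f(6, 2)) = 1/111725 + (-126351 + (-3*7*2)² - 114*(-3*7)*2) = 1/111725 + (-126351 + (-21*2)² - (-2394)*2) = 1/111725 + (-126351 + (-42)² - 114*(-42)) = 1/111725 + (-126351 + 1764 + 4788) = 1/111725 - 119799 = -13384543274/111725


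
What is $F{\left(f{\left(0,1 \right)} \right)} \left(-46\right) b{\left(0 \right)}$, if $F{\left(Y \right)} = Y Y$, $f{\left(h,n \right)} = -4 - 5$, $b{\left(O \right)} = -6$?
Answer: $22356$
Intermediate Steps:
$f{\left(h,n \right)} = -9$ ($f{\left(h,n \right)} = -4 - 5 = -9$)
$F{\left(Y \right)} = Y^{2}$
$F{\left(f{\left(0,1 \right)} \right)} \left(-46\right) b{\left(0 \right)} = \left(-9\right)^{2} \left(-46\right) \left(-6\right) = 81 \left(-46\right) \left(-6\right) = \left(-3726\right) \left(-6\right) = 22356$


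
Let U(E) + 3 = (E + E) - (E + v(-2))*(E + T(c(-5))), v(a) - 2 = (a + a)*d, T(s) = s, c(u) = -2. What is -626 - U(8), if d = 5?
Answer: -699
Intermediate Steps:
v(a) = 2 + 10*a (v(a) = 2 + (a + a)*5 = 2 + (2*a)*5 = 2 + 10*a)
U(E) = -3 + 2*E - (-18 + E)*(-2 + E) (U(E) = -3 + ((E + E) - (E + (2 + 10*(-2)))*(E - 2)) = -3 + (2*E - (E + (2 - 20))*(-2 + E)) = -3 + (2*E - (E - 18)*(-2 + E)) = -3 + (2*E - (-18 + E)*(-2 + E)) = -3 + 2*E - (-18 + E)*(-2 + E))
-626 - U(8) = -626 - (-39 - 1*8² + 22*8) = -626 - (-39 - 1*64 + 176) = -626 - (-39 - 64 + 176) = -626 - 1*73 = -626 - 73 = -699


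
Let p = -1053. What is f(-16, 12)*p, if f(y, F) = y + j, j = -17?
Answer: 34749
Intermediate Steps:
f(y, F) = -17 + y (f(y, F) = y - 17 = -17 + y)
f(-16, 12)*p = (-17 - 16)*(-1053) = -33*(-1053) = 34749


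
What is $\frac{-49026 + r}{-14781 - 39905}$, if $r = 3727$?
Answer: $\frac{45299}{54686} \approx 0.82835$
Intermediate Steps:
$\frac{-49026 + r}{-14781 - 39905} = \frac{-49026 + 3727}{-14781 - 39905} = - \frac{45299}{-54686} = \left(-45299\right) \left(- \frac{1}{54686}\right) = \frac{45299}{54686}$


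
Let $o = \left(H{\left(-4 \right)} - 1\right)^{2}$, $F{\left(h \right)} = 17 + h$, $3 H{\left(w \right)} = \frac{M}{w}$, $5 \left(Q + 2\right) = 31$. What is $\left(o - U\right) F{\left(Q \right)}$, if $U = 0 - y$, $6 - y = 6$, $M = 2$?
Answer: $\frac{2597}{90} \approx 28.856$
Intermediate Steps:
$Q = \frac{21}{5}$ ($Q = -2 + \frac{1}{5} \cdot 31 = -2 + \frac{31}{5} = \frac{21}{5} \approx 4.2$)
$y = 0$ ($y = 6 - 6 = 0$)
$H{\left(w \right)} = \frac{2}{3 w}$ ($H{\left(w \right)} = \frac{2 \frac{1}{w}}{3} = \frac{2}{3 w}$)
$o = \frac{49}{36}$ ($o = \left(\frac{2}{3 \left(-4\right)} - 1\right)^{2} = \left(\frac{2}{3} \left(- \frac{1}{4}\right) - 1\right)^{2} = \left(- \frac{1}{6} - 1\right)^{2} = \left(- \frac{7}{6}\right)^{2} = \frac{49}{36} \approx 1.3611$)
$U = 0$ ($U = 0 - 0 = 0 + 0 = 0$)
$\left(o - U\right) F{\left(Q \right)} = \left(\frac{49}{36} - 0\right) \left(17 + \frac{21}{5}\right) = \left(\frac{49}{36} + 0\right) \frac{106}{5} = \frac{49}{36} \cdot \frac{106}{5} = \frac{2597}{90}$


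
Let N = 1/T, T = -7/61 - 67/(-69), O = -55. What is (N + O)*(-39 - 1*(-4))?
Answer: 6790385/3604 ≈ 1884.1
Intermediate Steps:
T = 3604/4209 (T = -7*1/61 - 67*(-1/69) = -7/61 + 67/69 = 3604/4209 ≈ 0.85626)
N = 4209/3604 (N = 1/(3604/4209) = 4209/3604 ≈ 1.1679)
(N + O)*(-39 - 1*(-4)) = (4209/3604 - 55)*(-39 - 1*(-4)) = -194011*(-39 + 4)/3604 = -194011/3604*(-35) = 6790385/3604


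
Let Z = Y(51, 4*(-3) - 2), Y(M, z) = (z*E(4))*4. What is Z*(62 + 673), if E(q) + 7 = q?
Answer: 123480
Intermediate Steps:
E(q) = -7 + q
Y(M, z) = -12*z (Y(M, z) = (z*(-7 + 4))*4 = (z*(-3))*4 = -3*z*4 = -12*z)
Z = 168 (Z = -12*(4*(-3) - 2) = -12*(-12 - 2) = -12*(-14) = 168)
Z*(62 + 673) = 168*(62 + 673) = 168*735 = 123480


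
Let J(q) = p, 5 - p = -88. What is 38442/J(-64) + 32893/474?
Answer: 7093519/14694 ≈ 482.75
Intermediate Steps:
p = 93 (p = 5 - 1*(-88) = 5 + 88 = 93)
J(q) = 93
38442/J(-64) + 32893/474 = 38442/93 + 32893/474 = 38442*(1/93) + 32893*(1/474) = 12814/31 + 32893/474 = 7093519/14694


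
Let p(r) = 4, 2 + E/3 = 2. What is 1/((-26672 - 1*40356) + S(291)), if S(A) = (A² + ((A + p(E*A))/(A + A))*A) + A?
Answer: 2/36183 ≈ 5.5275e-5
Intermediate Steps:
E = 0 (E = -6 + 3*2 = -6 + 6 = 0)
S(A) = 2 + A² + 3*A/2 (S(A) = (A² + ((A + 4)/(A + A))*A) + A = (A² + ((4 + A)/((2*A)))*A) + A = (A² + ((4 + A)*(1/(2*A)))*A) + A = (A² + ((4 + A)/(2*A))*A) + A = (A² + (2 + A/2)) + A = (2 + A² + A/2) + A = 2 + A² + 3*A/2)
1/((-26672 - 1*40356) + S(291)) = 1/((-26672 - 1*40356) + (2 + 291² + (3/2)*291)) = 1/((-26672 - 40356) + (2 + 84681 + 873/2)) = 1/(-67028 + 170239/2) = 1/(36183/2) = 2/36183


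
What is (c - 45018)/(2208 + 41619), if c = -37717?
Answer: -82735/43827 ≈ -1.8878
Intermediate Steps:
(c - 45018)/(2208 + 41619) = (-37717 - 45018)/(2208 + 41619) = -82735/43827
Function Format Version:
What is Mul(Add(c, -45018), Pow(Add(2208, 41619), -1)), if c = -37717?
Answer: Rational(-82735, 43827) ≈ -1.8878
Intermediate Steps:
Mul(Add(c, -45018), Pow(Add(2208, 41619), -1)) = Mul(Add(-37717, -45018), Pow(Add(2208, 41619), -1)) = Mul(-82735, Pow(43827, -1)) = Mul(-82735, Rational(1, 43827)) = Rational(-82735, 43827)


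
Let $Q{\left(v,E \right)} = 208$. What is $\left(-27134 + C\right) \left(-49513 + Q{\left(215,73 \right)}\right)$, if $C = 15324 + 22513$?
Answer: $-527711415$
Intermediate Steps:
$C = 37837$
$\left(-27134 + C\right) \left(-49513 + Q{\left(215,73 \right)}\right) = \left(-27134 + 37837\right) \left(-49513 + 208\right) = 10703 \left(-49305\right) = -527711415$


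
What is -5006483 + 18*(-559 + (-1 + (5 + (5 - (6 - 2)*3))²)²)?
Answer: -5016383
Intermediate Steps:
-5006483 + 18*(-559 + (-1 + (5 + (5 - (6 - 2)*3))²)²) = -5006483 + 18*(-559 + (-1 + (5 + (5 - 4*3))²)²) = -5006483 + 18*(-559 + (-1 + (5 + (5 - 1*12))²)²) = -5006483 + 18*(-559 + (-1 + (5 + (5 - 12))²)²) = -5006483 + 18*(-559 + (-1 + (5 - 7)²)²) = -5006483 + 18*(-559 + (-1 + (-2)²)²) = -5006483 + 18*(-559 + (-1 + 4)²) = -5006483 + 18*(-559 + 3²) = -5006483 + 18*(-559 + 9) = -5006483 + 18*(-550) = -5006483 - 9900 = -5016383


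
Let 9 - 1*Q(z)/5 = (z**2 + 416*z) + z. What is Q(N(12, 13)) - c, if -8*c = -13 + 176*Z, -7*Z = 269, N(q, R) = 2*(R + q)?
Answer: -6582915/56 ≈ -1.1755e+5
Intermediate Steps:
N(q, R) = 2*R + 2*q
Z = -269/7 (Z = -1/7*269 = -269/7 ≈ -38.429)
Q(z) = 45 - 2085*z - 5*z**2 (Q(z) = 45 - 5*((z**2 + 416*z) + z) = 45 - 5*(z**2 + 417*z) = 45 + (-2085*z - 5*z**2) = 45 - 2085*z - 5*z**2)
c = 47435/56 (c = -(-13 + 176*(-269/7))/8 = -(-13 - 47344/7)/8 = -1/8*(-47435/7) = 47435/56 ≈ 847.05)
Q(N(12, 13)) - c = (45 - 2085*(2*13 + 2*12) - 5*(2*13 + 2*12)**2) - 1*47435/56 = (45 - 2085*(26 + 24) - 5*(26 + 24)**2) - 47435/56 = (45 - 2085*50 - 5*50**2) - 47435/56 = (45 - 104250 - 5*2500) - 47435/56 = (45 - 104250 - 12500) - 47435/56 = -116705 - 47435/56 = -6582915/56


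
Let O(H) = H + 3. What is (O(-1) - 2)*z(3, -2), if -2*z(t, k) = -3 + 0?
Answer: 0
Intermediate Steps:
O(H) = 3 + H
z(t, k) = 3/2 (z(t, k) = -(-3 + 0)/2 = -½*(-3) = 3/2)
(O(-1) - 2)*z(3, -2) = ((3 - 1) - 2)*(3/2) = (2 - 2)*(3/2) = 0*(3/2) = 0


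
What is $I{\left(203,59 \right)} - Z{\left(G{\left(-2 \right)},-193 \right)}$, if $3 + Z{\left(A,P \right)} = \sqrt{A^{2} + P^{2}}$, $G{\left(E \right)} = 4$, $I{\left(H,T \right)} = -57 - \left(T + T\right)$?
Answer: $-172 - \sqrt{37265} \approx -365.04$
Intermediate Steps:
$I{\left(H,T \right)} = -57 - 2 T$
$Z{\left(A,P \right)} = -3 + \sqrt{A^{2} + P^{2}}$
$I{\left(203,59 \right)} - Z{\left(G{\left(-2 \right)},-193 \right)} = \left(-57 - 118\right) - \left(-3 + \sqrt{4^{2} + \left(-193\right)^{2}}\right) = \left(-57 - 118\right) - \left(-3 + \sqrt{16 + 37249}\right) = -175 - \left(-3 + \sqrt{37265}\right) = -175 + \left(3 - \sqrt{37265}\right) = -172 - \sqrt{37265}$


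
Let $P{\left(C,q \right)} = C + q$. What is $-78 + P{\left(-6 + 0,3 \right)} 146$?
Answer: $-516$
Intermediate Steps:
$-78 + P{\left(-6 + 0,3 \right)} 146 = -78 + \left(\left(-6 + 0\right) + 3\right) 146 = -78 + \left(-6 + 3\right) 146 = -78 - 438 = -516$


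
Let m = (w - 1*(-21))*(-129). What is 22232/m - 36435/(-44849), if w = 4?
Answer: -2922193/480525 ≈ -6.0813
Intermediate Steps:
m = -3225 (m = (4 - 1*(-21))*(-129) = (4 + 21)*(-129) = 25*(-129) = -3225)
22232/m - 36435/(-44849) = 22232/(-3225) - 36435/(-44849) = 22232*(-1/3225) - 36435*(-1/44849) = -22232/3225 + 5205/6407 = -2922193/480525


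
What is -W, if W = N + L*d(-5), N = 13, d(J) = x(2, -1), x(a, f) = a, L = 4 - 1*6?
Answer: -9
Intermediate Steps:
L = -2 (L = 4 - 6 = -2)
d(J) = 2
W = 9 (W = 13 - 2*2 = 13 - 4 = 9)
-W = -1*9 = -9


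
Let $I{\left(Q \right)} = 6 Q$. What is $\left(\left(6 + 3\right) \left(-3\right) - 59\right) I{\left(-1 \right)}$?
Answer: $516$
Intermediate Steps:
$\left(\left(6 + 3\right) \left(-3\right) - 59\right) I{\left(-1 \right)} = \left(\left(6 + 3\right) \left(-3\right) - 59\right) 6 \left(-1\right) = \left(9 \left(-3\right) - 59\right) \left(-6\right) = \left(-27 - 59\right) \left(-6\right) = \left(-86\right) \left(-6\right) = 516$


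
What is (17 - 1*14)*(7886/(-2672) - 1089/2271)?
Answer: -10409457/1011352 ≈ -10.293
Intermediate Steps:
(17 - 1*14)*(7886/(-2672) - 1089/2271) = (17 - 14)*(7886*(-1/2672) - 1089*1/2271) = 3*(-3943/1336 - 363/757) = 3*(-3469819/1011352) = -10409457/1011352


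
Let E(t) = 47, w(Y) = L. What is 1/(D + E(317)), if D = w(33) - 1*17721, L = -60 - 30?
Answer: -1/17764 ≈ -5.6294e-5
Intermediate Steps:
L = -90
w(Y) = -90
D = -17811 (D = -90 - 1*17721 = -90 - 17721 = -17811)
1/(D + E(317)) = 1/(-17811 + 47) = 1/(-17764) = -1/17764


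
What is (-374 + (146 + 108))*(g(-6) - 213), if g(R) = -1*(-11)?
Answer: 24240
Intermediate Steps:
g(R) = 11
(-374 + (146 + 108))*(g(-6) - 213) = (-374 + (146 + 108))*(11 - 213) = (-374 + 254)*(-202) = -120*(-202) = 24240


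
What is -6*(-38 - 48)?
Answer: 516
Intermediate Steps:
-6*(-38 - 48) = -6*(-86) = 516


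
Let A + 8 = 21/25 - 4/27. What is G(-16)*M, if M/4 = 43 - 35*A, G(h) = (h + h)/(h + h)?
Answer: 161344/135 ≈ 1195.1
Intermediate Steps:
G(h) = 1 (G(h) = (2*h)/((2*h)) = (2*h)*(1/(2*h)) = 1)
A = -4933/675 (A = -8 + (21/25 - 4/27) = -8 + 467/675 = -4933/675 ≈ -7.3082)
M = 161344/135 (M = 4*(43 - 35*(-4933/675)) = 4*(43 + 34531/135) = 4*(40336/135) = 161344/135 ≈ 1195.1)
G(-16)*M = 1*(161344/135) = 161344/135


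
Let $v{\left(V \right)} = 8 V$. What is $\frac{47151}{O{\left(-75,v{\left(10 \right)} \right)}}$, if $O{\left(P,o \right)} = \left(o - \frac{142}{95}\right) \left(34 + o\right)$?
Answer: $\frac{26195}{4972} \approx 5.2685$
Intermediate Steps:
$O{\left(P,o \right)} = \left(34 + o\right) \left(- \frac{142}{95} + o\right)$ ($O{\left(P,o \right)} = \left(o - \frac{142}{95}\right) \left(34 + o\right) = \left(- \frac{142}{95} + o\right) \left(34 + o\right) = \left(34 + o\right) \left(- \frac{142}{95} + o\right)$)
$\frac{47151}{O{\left(-75,v{\left(10 \right)} \right)}} = \frac{47151}{- \frac{4828}{95} + \left(8 \cdot 10\right)^{2} + \frac{3088 \cdot 8 \cdot 10}{95}} = \frac{47151}{- \frac{4828}{95} + 80^{2} + \frac{3088}{95} \cdot 80} = \frac{47151}{- \frac{4828}{95} + 6400 + \frac{49408}{19}} = \frac{47151}{\frac{44748}{5}} = 47151 \cdot \frac{5}{44748} = \frac{26195}{4972}$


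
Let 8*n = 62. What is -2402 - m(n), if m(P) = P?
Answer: -9639/4 ≈ -2409.8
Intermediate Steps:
n = 31/4 (n = (⅛)*62 = 31/4 ≈ 7.7500)
-2402 - m(n) = -2402 - 1*31/4 = -2402 - 31/4 = -9639/4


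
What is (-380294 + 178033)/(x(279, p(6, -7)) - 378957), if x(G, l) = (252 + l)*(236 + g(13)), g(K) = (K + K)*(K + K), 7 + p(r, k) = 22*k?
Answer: 202261/295965 ≈ 0.68340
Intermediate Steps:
p(r, k) = -7 + 22*k
g(K) = 4*K**2 (g(K) = (2*K)*(2*K) = 4*K**2)
x(G, l) = 229824 + 912*l (x(G, l) = (252 + l)*(236 + 4*13**2) = (252 + l)*(236 + 4*169) = (252 + l)*(236 + 676) = (252 + l)*912 = 229824 + 912*l)
(-380294 + 178033)/(x(279, p(6, -7)) - 378957) = (-380294 + 178033)/((229824 + 912*(-7 + 22*(-7))) - 378957) = -202261/((229824 + 912*(-7 - 154)) - 378957) = -202261/((229824 + 912*(-161)) - 378957) = -202261/((229824 - 146832) - 378957) = -202261/(82992 - 378957) = -202261/(-295965) = -202261*(-1/295965) = 202261/295965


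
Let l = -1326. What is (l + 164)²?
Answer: 1350244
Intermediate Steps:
(l + 164)² = (-1326 + 164)² = (-1162)² = 1350244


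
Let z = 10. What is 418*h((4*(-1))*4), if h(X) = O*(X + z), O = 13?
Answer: -32604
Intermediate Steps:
h(X) = 130 + 13*X (h(X) = 13*(X + 10) = 13*(10 + X) = 130 + 13*X)
418*h((4*(-1))*4) = 418*(130 + 13*((4*(-1))*4)) = 418*(130 + 13*(-4*4)) = 418*(130 + 13*(-16)) = 418*(130 - 208) = 418*(-78) = -32604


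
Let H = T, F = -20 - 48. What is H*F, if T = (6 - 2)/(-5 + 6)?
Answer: -272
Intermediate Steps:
F = -68
T = 4 (T = 4/1 = 4*1 = 4)
H = 4
H*F = 4*(-68) = -272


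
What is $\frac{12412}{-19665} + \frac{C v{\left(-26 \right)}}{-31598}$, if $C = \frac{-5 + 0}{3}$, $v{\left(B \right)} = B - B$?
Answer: $- \frac{12412}{19665} \approx -0.63117$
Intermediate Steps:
$v{\left(B \right)} = 0$
$C = - \frac{5}{3}$ ($C = \left(-5\right) \frac{1}{3} = - \frac{5}{3} \approx -1.6667$)
$\frac{12412}{-19665} + \frac{C v{\left(-26 \right)}}{-31598} = \frac{12412}{-19665} + \frac{\left(- \frac{5}{3}\right) 0}{-31598} = 12412 \left(- \frac{1}{19665}\right) + 0 \left(- \frac{1}{31598}\right) = - \frac{12412}{19665} + 0 = - \frac{12412}{19665}$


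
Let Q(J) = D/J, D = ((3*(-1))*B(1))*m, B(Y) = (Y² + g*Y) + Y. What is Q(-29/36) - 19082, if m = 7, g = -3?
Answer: -554134/29 ≈ -19108.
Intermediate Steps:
B(Y) = Y² - 2*Y (B(Y) = (Y² - 3*Y) + Y = Y² - 2*Y)
D = 21 (D = ((3*(-1))*(1*(-2 + 1)))*7 = -3*(-1)*7 = 3*7 = 21)
Q(J) = 21/J
Q(-29/36) - 19082 = 21/((-29/36)) - 19082 = 21/((-29*1/36)) - 19082 = 21/(-29/36) - 19082 = 21*(-36/29) - 19082 = -756/29 - 19082 = -554134/29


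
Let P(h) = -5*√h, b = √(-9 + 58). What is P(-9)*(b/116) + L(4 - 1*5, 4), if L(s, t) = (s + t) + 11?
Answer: 14 - 105*I/116 ≈ 14.0 - 0.90517*I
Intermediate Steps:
b = 7 (b = √49 = 7)
L(s, t) = 11 + s + t
P(-9)*(b/116) + L(4 - 1*5, 4) = (-15*I)*(7/116) + (11 + (4 - 1*5) + 4) = (-15*I)*(7*(1/116)) + (11 + (4 - 5) + 4) = -15*I*(7/116) + (11 - 1 + 4) = -105*I/116 + 14 = 14 - 105*I/116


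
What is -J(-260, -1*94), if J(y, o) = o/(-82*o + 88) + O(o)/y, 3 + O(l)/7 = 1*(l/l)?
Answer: -5294/126685 ≈ -0.041789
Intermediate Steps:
O(l) = -14 (O(l) = -21 + 7*(1*(l/l)) = -21 + 7*(1*1) = -21 + 7*1 = -21 + 7 = -14)
J(y, o) = -14/y + o/(88 - 82*o) (J(y, o) = o/(-82*o + 88) - 14/y = o/(88 - 82*o) - 14/y = -14/y + o/(88 - 82*o))
-J(-260, -1*94) = -(1232 - (-1148)*94 - 1*(-1*94)*(-260))/(2*(-260)*(-44 + 41*(-1*94))) = -(-1)*(1232 - 1148*(-94) - 1*(-94)*(-260))/(2*260*(-44 + 41*(-94))) = -(-1)*(1232 + 107912 - 24440)/(2*260*(-44 - 3854)) = -(-1)*84704/(2*260*(-3898)) = -(-1)*(-1)*84704/(2*260*3898) = -1*5294/126685 = -5294/126685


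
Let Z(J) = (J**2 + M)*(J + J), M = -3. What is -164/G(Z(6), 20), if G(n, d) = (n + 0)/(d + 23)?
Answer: -1763/99 ≈ -17.808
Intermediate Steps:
Z(J) = 2*J*(-3 + J**2) (Z(J) = (J**2 - 3)*(J + J) = (-3 + J**2)*(2*J) = 2*J*(-3 + J**2))
G(n, d) = n/(23 + d)
-164/G(Z(6), 20) = -164*(23 + 20)/(12*(-3 + 6**2)) = -164*43/(12*(-3 + 36)) = -164/((2*6*33)*(1/43)) = -164/(396*(1/43)) = -164/396/43 = -164*43/396 = -1763/99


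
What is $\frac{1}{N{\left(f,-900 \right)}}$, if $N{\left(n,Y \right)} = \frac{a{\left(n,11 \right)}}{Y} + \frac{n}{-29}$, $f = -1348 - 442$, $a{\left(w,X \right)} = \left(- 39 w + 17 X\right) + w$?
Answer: $- \frac{26100}{367003} \approx -0.071117$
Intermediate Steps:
$a{\left(w,X \right)} = - 38 w + 17 X$
$f = -1790$
$N{\left(n,Y \right)} = - \frac{n}{29} + \frac{187 - 38 n}{Y}$ ($N{\left(n,Y \right)} = \frac{- 38 n + 17 \cdot 11}{Y} + \frac{n}{-29} = \frac{- 38 n + 187}{Y} + n \left(- \frac{1}{29}\right) = \frac{187 - 38 n}{Y} - \frac{n}{29} = - \frac{n}{29} + \frac{187 - 38 n}{Y}$)
$\frac{1}{N{\left(f,-900 \right)}} = \frac{1}{\frac{1}{29} \frac{1}{-900} \left(5423 - -1972580 - \left(-900\right) \left(-1790\right)\right)} = \frac{1}{\frac{1}{29} \left(- \frac{1}{900}\right) \left(5423 + 1972580 - 1611000\right)} = \frac{1}{\frac{1}{29} \left(- \frac{1}{900}\right) 367003} = \frac{1}{- \frac{367003}{26100}} = - \frac{26100}{367003}$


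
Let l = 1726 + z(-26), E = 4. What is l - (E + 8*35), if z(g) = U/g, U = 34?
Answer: 18729/13 ≈ 1440.7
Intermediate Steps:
z(g) = 34/g
l = 22421/13 (l = 1726 + 34/(-26) = 1726 + 34*(-1/26) = 1726 - 17/13 = 22421/13 ≈ 1724.7)
l - (E + 8*35) = 22421/13 - (4 + 8*35) = 22421/13 - (4 + 280) = 22421/13 - 1*284 = 22421/13 - 284 = 18729/13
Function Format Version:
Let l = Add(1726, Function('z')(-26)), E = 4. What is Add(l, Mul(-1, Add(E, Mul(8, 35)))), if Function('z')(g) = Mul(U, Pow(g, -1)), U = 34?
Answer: Rational(18729, 13) ≈ 1440.7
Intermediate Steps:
Function('z')(g) = Mul(34, Pow(g, -1))
l = Rational(22421, 13) (l = Add(1726, Mul(34, Pow(-26, -1))) = Add(1726, Mul(34, Rational(-1, 26))) = Add(1726, Rational(-17, 13)) = Rational(22421, 13) ≈ 1724.7)
Add(l, Mul(-1, Add(E, Mul(8, 35)))) = Add(Rational(22421, 13), Mul(-1, Add(4, Mul(8, 35)))) = Add(Rational(22421, 13), Mul(-1, Add(4, 280))) = Add(Rational(22421, 13), Mul(-1, 284)) = Add(Rational(22421, 13), -284) = Rational(18729, 13)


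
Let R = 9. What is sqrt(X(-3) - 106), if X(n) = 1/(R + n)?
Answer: I*sqrt(3810)/6 ≈ 10.288*I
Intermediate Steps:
X(n) = 1/(9 + n)
sqrt(X(-3) - 106) = sqrt(1/(9 - 3) - 106) = sqrt(1/6 - 106) = sqrt(-635/6) = I*sqrt(3810)/6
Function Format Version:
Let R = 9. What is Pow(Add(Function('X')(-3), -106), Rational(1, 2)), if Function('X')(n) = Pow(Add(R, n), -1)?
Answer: Mul(Rational(1, 6), I, Pow(3810, Rational(1, 2))) ≈ Mul(10.288, I)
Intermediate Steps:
Function('X')(n) = Pow(Add(9, n), -1)
Pow(Add(Function('X')(-3), -106), Rational(1, 2)) = Pow(Add(Pow(Add(9, -3), -1), -106), Rational(1, 2)) = Pow(Add(Pow(6, -1), -106), Rational(1, 2)) = Pow(Add(Rational(1, 6), -106), Rational(1, 2)) = Pow(Rational(-635, 6), Rational(1, 2)) = Mul(Rational(1, 6), I, Pow(3810, Rational(1, 2)))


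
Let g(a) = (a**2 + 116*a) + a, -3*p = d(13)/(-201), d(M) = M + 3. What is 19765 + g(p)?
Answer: 7187860957/363609 ≈ 19768.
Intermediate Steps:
d(M) = 3 + M
p = 16/603 (p = -(3 + 13)/(3*(-201)) = -16*(-1)/(3*201) = -1/3*(-16/201) = 16/603 ≈ 0.026534)
g(a) = a**2 + 117*a
19765 + g(p) = 19765 + 16*(117 + 16/603)/603 = 19765 + (16/603)*(70567/603) = 19765 + 1129072/363609 = 7187860957/363609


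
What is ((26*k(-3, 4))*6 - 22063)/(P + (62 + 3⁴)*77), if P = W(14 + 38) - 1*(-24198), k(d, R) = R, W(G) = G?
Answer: -21439/35261 ≈ -0.60801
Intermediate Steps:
P = 24250 (P = (14 + 38) - 1*(-24198) = 52 + 24198 = 24250)
((26*k(-3, 4))*6 - 22063)/(P + (62 + 3⁴)*77) = ((26*4)*6 - 22063)/(24250 + (62 + 3⁴)*77) = (104*6 - 22063)/(24250 + (62 + 81)*77) = (624 - 22063)/(24250 + 143*77) = -21439/(24250 + 11011) = -21439/35261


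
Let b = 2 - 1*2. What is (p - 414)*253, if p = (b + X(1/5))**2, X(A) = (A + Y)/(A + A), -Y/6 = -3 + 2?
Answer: -175835/4 ≈ -43959.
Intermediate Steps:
b = 0 (b = 2 - 2 = 0)
Y = 6 (Y = -6*(-3 + 2) = -6*(-1) = 6)
X(A) = (6 + A)/(2*A) (X(A) = (A + 6)/(A + A) = (6 + A)/((2*A)) = (6 + A)*(1/(2*A)) = (6 + A)/(2*A))
p = 961/4 (p = (0 + (6 + 1/5)/(2*(1/5)))**2 = (0 + (1/2)*5*(31/5))**2 = (0 + 31/2)**2 = (31/2)**2 = 961/4 ≈ 240.25)
(p - 414)*253 = (961/4 - 414)*253 = -695/4*253 = -175835/4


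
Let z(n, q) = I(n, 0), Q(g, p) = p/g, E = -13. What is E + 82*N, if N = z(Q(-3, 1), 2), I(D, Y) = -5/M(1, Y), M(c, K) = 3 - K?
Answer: -449/3 ≈ -149.67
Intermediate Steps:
I(D, Y) = -5/(3 - Y)
z(n, q) = -5/3 (z(n, q) = 5/(-3 + 0) = 5/(-3) = 5*(-⅓) = -5/3)
N = -5/3 ≈ -1.6667
E + 82*N = -13 + 82*(-5/3) = -13 - 410/3 = -449/3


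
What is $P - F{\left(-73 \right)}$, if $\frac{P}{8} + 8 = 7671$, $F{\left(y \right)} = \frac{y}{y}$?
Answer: $61303$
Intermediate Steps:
$F{\left(y \right)} = 1$
$P = 61304$ ($P = -64 + 8 \cdot 7671 = -64 + 61368 = 61304$)
$P - F{\left(-73 \right)} = 61304 - 1 = 61303$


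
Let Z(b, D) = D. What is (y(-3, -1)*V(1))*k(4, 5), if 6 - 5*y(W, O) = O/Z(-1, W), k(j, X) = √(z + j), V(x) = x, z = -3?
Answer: 17/15 ≈ 1.1333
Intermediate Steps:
k(j, X) = √(-3 + j)
y(W, O) = 6/5 - O/(5*W)
(y(-3, -1)*V(1))*k(4, 5) = (((⅕)*(-1*(-1) + 6*(-3))/(-3))*1)*√(-3 + 4) = (((⅕)*(-⅓)*(1 - 18))*1)*√1 = (((⅕)*(-⅓)*(-17))*1)*1 = ((17/15)*1)*1 = (17/15)*1 = 17/15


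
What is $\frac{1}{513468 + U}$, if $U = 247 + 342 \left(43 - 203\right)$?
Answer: $\frac{1}{458995} \approx 2.1787 \cdot 10^{-6}$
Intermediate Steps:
$U = -54473$ ($U = 247 + 342 \left(43 - 203\right) = 247 + 342 \left(-160\right) = 247 - 54720 = -54473$)
$\frac{1}{513468 + U} = \frac{1}{513468 - 54473} = \frac{1}{458995}$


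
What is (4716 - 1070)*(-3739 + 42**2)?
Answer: -7200850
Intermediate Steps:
(4716 - 1070)*(-3739 + 42**2) = 3646*(-3739 + 1764) = 3646*(-1975) = -7200850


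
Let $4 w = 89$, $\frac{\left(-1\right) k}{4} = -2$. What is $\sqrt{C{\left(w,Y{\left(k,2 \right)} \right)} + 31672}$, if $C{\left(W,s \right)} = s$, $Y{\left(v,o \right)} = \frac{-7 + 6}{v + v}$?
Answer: $\frac{\sqrt{506751}}{4} \approx 177.97$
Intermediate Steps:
$k = 8$ ($k = \left(-4\right) \left(-2\right) = 8$)
$Y{\left(v,o \right)} = - \frac{1}{2 v}$
$w = \frac{89}{4}$ ($w = \frac{1}{4} \cdot 89 = \frac{89}{4} \approx 22.25$)
$\sqrt{C{\left(w,Y{\left(k,2 \right)} \right)} + 31672} = \sqrt{- \frac{1}{2 \cdot 8} + 31672} = \sqrt{\left(- \frac{1}{2}\right) \frac{1}{8} + 31672} = \sqrt{- \frac{1}{16} + 31672} = \sqrt{\frac{506751}{16}} = \frac{\sqrt{506751}}{4}$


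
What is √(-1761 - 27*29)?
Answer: 4*I*√159 ≈ 50.438*I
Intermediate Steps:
√(-1761 - 27*29) = √(-1761 - 783) = √(-2544) = 4*I*√159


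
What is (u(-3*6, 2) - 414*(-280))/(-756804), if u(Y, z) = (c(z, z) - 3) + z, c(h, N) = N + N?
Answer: -38641/252268 ≈ -0.15317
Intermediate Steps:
c(h, N) = 2*N
u(Y, z) = -3 + 3*z (u(Y, z) = (2*z - 3) + z = (-3 + 2*z) + z = -3 + 3*z)
(u(-3*6, 2) - 414*(-280))/(-756804) = ((-3 + 3*2) - 414*(-280))/(-756804) = ((-3 + 6) + 115920)*(-1/756804) = (3 + 115920)*(-1/756804) = 115923*(-1/756804) = -38641/252268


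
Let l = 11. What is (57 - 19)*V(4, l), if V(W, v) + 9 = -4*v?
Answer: -2014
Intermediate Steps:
V(W, v) = -9 - 4*v
(57 - 19)*V(4, l) = (57 - 19)*(-9 - 4*11) = 38*(-9 - 44) = 38*(-53) = -2014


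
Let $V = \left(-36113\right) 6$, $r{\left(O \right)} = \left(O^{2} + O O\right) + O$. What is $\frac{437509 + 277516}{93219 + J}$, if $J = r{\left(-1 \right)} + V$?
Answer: $- \frac{715025}{123458} \approx -5.7916$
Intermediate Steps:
$r{\left(O \right)} = O + 2 O^{2}$ ($r{\left(O \right)} = \left(O^{2} + O^{2}\right) + O = 2 O^{2} + O = O + 2 O^{2}$)
$V = -216678$
$J = -216677$ ($J = - (1 + 2 \left(-1\right)) - 216678 = - (1 - 2) - 216678 = \left(-1\right) \left(-1\right) - 216678 = 1 - 216678 = -216677$)
$\frac{437509 + 277516}{93219 + J} = \frac{437509 + 277516}{93219 - 216677} = \frac{715025}{-123458} = 715025 \left(- \frac{1}{123458}\right) = - \frac{715025}{123458}$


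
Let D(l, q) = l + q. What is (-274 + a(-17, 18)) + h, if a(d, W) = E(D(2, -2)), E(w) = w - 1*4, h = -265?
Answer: -543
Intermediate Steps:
E(w) = -4 + w (E(w) = w - 4 = -4 + w)
a(d, W) = -4 (a(d, W) = -4 + (2 - 2) = -4 + 0 = -4)
(-274 + a(-17, 18)) + h = (-274 - 4) - 265 = -278 - 265 = -543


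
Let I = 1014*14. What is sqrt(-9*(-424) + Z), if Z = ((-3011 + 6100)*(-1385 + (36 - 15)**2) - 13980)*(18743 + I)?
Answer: 2*I*sqrt(24127783607) ≈ 3.1066e+5*I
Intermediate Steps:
I = 14196
Z = -96511138244 (Z = ((-3011 + 6100)*(-1385 + (36 - 15)**2) - 13980)*(18743 + 14196) = (3089*(-1385 + 21**2) - 13980)*32939 = (3089*(-1385 + 441) - 13980)*32939 = (3089*(-944) - 13980)*32939 = (-2916016 - 13980)*32939 = -2929996*32939 = -96511138244)
sqrt(-9*(-424) + Z) = sqrt(-9*(-424) - 96511138244) = sqrt(3816 - 96511138244) = sqrt(-96511134428) = 2*I*sqrt(24127783607)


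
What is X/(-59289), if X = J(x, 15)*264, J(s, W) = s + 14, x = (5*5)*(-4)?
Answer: 7568/19763 ≈ 0.38294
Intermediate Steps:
x = -100 (x = 25*(-4) = -100)
J(s, W) = 14 + s
X = -22704 (X = (14 - 100)*264 = -86*264 = -22704)
X/(-59289) = -22704/(-59289) = -22704*(-1/59289) = 7568/19763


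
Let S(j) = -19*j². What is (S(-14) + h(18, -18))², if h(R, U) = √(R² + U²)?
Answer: 13868824 - 134064*√2 ≈ 1.3679e+7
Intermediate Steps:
(S(-14) + h(18, -18))² = (-19*(-14)² + √(18² + (-18)²))² = (-19*196 + √(324 + 324))² = (-3724 + √648)² = (-3724 + 18*√2)²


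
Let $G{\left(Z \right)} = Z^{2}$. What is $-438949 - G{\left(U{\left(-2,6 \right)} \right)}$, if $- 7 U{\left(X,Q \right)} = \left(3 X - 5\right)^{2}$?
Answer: $- \frac{21523142}{49} \approx -4.3925 \cdot 10^{5}$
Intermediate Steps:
$U{\left(X,Q \right)} = - \frac{\left(-5 + 3 X\right)^{2}}{7}$ ($U{\left(X,Q \right)} = - \frac{\left(3 X - 5\right)^{2}}{7} = - \frac{\left(-5 + 3 X\right)^{2}}{7}$)
$-438949 - G{\left(U{\left(-2,6 \right)} \right)} = -438949 - \left(- \frac{\left(-5 + 3 \left(-2\right)\right)^{2}}{7}\right)^{2} = -438949 - \left(- \frac{\left(-5 - 6\right)^{2}}{7}\right)^{2} = -438949 - \left(- \frac{\left(-11\right)^{2}}{7}\right)^{2} = -438949 - \left(\left(- \frac{1}{7}\right) 121\right)^{2} = -438949 - \left(- \frac{121}{7}\right)^{2} = -438949 - \frac{14641}{49} = - \frac{21523142}{49}$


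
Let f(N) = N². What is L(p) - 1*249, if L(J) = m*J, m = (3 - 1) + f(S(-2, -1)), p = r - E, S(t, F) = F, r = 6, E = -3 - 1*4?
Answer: -210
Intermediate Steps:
E = -7 (E = -3 - 4 = -7)
p = 13 (p = 6 - 1*(-7) = 6 + 7 = 13)
m = 3 (m = (3 - 1) + (-1)² = 2 + 1 = 3)
L(J) = 3*J
L(p) - 1*249 = 3*13 - 1*249 = 39 - 249 = -210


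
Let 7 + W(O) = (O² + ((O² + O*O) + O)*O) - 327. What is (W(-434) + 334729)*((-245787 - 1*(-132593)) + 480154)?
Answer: -59734446390960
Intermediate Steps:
W(O) = -334 + O² + O*(O + 2*O²) (W(O) = -7 + ((O² + ((O² + O*O) + O)*O) - 327) = -7 + ((O² + ((O² + O²) + O)*O) - 327) = -7 + ((O² + (2*O² + O)*O) - 327) = -7 + ((O² + (O + 2*O²)*O) - 327) = -7 + ((O² + O*(O + 2*O²)) - 327) = -7 + (-327 + O² + O*(O + 2*O²)) = -334 + O² + O*(O + 2*O²))
(W(-434) + 334729)*((-245787 - 1*(-132593)) + 480154) = ((-334 + 2*(-434)² + 2*(-434)³) + 334729)*((-245787 - 1*(-132593)) + 480154) = ((-334 + 2*188356 + 2*(-81746504)) + 334729)*((-245787 + 132593) + 480154) = ((-334 + 376712 - 163493008) + 334729)*(-113194 + 480154) = (-163116630 + 334729)*366960 = -162781901*366960 = -59734446390960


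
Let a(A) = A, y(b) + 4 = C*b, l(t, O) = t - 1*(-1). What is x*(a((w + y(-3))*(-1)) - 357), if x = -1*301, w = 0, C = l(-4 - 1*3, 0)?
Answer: 111671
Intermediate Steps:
l(t, O) = 1 + t (l(t, O) = t + 1 = 1 + t)
C = -6 (C = 1 + (-4 - 1*3) = 1 + (-4 - 3) = 1 - 7 = -6)
y(b) = -4 - 6*b
x = -301
x*(a((w + y(-3))*(-1)) - 357) = -301*((0 + (-4 - 6*(-3)))*(-1) - 357) = -301*((0 + (-4 + 18))*(-1) - 357) = -301*((0 + 14)*(-1) - 357) = -301*(14*(-1) - 357) = -301*(-14 - 357) = -301*(-371) = 111671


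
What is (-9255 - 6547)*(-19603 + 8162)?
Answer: 180790682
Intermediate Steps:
(-9255 - 6547)*(-19603 + 8162) = -15802*(-11441) = 180790682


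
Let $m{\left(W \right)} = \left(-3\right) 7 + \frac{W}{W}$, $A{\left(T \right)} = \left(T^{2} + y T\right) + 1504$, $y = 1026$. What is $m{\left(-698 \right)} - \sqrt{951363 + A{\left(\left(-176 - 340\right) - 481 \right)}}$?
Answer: $-20 - \sqrt{923954} \approx -981.23$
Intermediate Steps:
$A{\left(T \right)} = 1504 + T^{2} + 1026 T$ ($A{\left(T \right)} = \left(T^{2} + 1026 T\right) + 1504 = 1504 + T^{2} + 1026 T$)
$m{\left(W \right)} = -20$ ($m{\left(W \right)} = -21 + 1 = -20$)
$m{\left(-698 \right)} - \sqrt{951363 + A{\left(\left(-176 - 340\right) - 481 \right)}} = -20 - \sqrt{951363 + \left(1504 + \left(\left(-176 - 340\right) - 481\right)^{2} + 1026 \left(\left(-176 - 340\right) - 481\right)\right)} = -20 - \sqrt{951363 + \left(1504 + \left(-516 - 481\right)^{2} + 1026 \left(-516 - 481\right)\right)} = -20 - \sqrt{951363 + \left(1504 + \left(-997\right)^{2} + 1026 \left(-997\right)\right)} = -20 - \sqrt{951363 + \left(1504 + 994009 - 1022922\right)} = -20 - \sqrt{951363 - 27409} = -20 - \sqrt{923954}$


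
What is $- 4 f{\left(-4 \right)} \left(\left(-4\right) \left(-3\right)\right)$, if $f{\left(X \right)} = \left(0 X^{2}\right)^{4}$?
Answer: $0$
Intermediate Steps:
$f{\left(X \right)} = 0$ ($f{\left(X \right)} = 0^{4} = 0$)
$- 4 f{\left(-4 \right)} \left(\left(-4\right) \left(-3\right)\right) = \left(-4\right) 0 \left(\left(-4\right) \left(-3\right)\right) = 0 \cdot 12 = 0$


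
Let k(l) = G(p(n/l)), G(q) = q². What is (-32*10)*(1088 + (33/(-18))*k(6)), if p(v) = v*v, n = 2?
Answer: -84601120/243 ≈ -3.4815e+5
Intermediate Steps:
p(v) = v²
k(l) = 16/l⁴ (k(l) = ((2/l)²)² = (4/l²)² = 16/l⁴)
(-32*10)*(1088 + (33/(-18))*k(6)) = (-32*10)*(1088 + (33/(-18))*(16/6⁴)) = -320*(1088 + (33*(-1/18))*(16*(1/1296))) = -320*(1088 - 11/6*1/81) = -320*(1088 - 11/486) = -320*528757/486 = -84601120/243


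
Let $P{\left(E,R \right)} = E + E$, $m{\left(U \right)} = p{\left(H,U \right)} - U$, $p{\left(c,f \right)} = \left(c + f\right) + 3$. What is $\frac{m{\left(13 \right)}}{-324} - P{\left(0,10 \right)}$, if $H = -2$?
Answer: $- \frac{1}{324} \approx -0.0030864$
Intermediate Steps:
$p{\left(c,f \right)} = 3 + c + f$
$m{\left(U \right)} = 1$ ($m{\left(U \right)} = \left(3 - 2 + U\right) - U = \left(1 + U\right) - U = 1$)
$P{\left(E,R \right)} = 2 E$
$\frac{m{\left(13 \right)}}{-324} - P{\left(0,10 \right)} = 1 \frac{1}{-324} - 2 \cdot 0 = 1 \left(- \frac{1}{324}\right) - 0 = - \frac{1}{324} + 0 = - \frac{1}{324}$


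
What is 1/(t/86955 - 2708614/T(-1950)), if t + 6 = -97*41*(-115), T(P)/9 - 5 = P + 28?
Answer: 500078205/81139390889 ≈ 0.0061632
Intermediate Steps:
T(P) = 297 + 9*P (T(P) = 45 + 9*(P + 28) = 45 + 9*(28 + P) = 45 + (252 + 9*P) = 297 + 9*P)
t = 457349 (t = -6 - 97*41*(-115) = -6 - 3977*(-115) = -6 + 457355 = 457349)
1/(t/86955 - 2708614/T(-1950)) = 1/(457349/86955 - 2708614/(297 + 9*(-1950))) = 1/(457349*(1/86955) - 2708614/(297 - 17550)) = 1/(457349/86955 - 2708614/(-17253)) = 1/(457349/86955 - 2708614*(-1/17253)) = 1/(457349/86955 + 2708614/17253) = 1/(81139390889/500078205) = 500078205/81139390889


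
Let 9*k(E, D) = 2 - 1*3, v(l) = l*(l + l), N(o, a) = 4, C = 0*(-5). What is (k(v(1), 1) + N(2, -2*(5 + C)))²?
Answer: 1225/81 ≈ 15.123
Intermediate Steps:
C = 0
v(l) = 2*l² (v(l) = l*(2*l) = 2*l²)
k(E, D) = -⅑ (k(E, D) = (2 - 1*3)/9 = (2 - 3)/9 = (⅑)*(-1) = -⅑)
(k(v(1), 1) + N(2, -2*(5 + C)))² = (-⅑ + 4)² = (35/9)² = 1225/81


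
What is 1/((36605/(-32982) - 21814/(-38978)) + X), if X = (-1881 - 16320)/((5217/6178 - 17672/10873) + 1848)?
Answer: -79759469053626311526/829768715095247252639 ≈ -0.096123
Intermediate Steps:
X = -1222622944194/124083978937 (X = -18201/((5217*(1/6178) - 17672*1/10873) + 1848) = -18201/((5217/6178 - 17672/10873) + 1848) = -18201/(-52453175/67173394 + 1848) = -18201/124083978937/67173394 = -18201*67173394/124083978937 = -1222622944194/124083978937 ≈ -9.8532)
1/((36605/(-32982) - 21814/(-38978)) + X) = 1/((36605/(-32982) - 21814/(-38978)) - 1222622944194/124083978937) = 1/((36605*(-1/32982) - 21814*(-1/38978)) - 1222622944194/124083978937) = 1/((-36605/32982 + 10907/19489) - 1222622944194/124083978937) = 1/(-353660171/642786198 - 1222622944194/124083978937) = 1/(-829768715095247252639/79759469053626311526) = -79759469053626311526/829768715095247252639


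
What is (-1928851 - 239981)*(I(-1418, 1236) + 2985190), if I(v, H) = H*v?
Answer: -2673176530944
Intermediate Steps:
(-1928851 - 239981)*(I(-1418, 1236) + 2985190) = (-1928851 - 239981)*(1236*(-1418) + 2985190) = -2168832*(-1752648 + 2985190) = -2168832*1232542 = -2673176530944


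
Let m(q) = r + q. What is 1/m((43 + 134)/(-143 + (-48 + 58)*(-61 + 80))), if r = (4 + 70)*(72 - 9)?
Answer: 47/219291 ≈ 0.00021433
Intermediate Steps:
r = 4662 (r = 74*63 = 4662)
m(q) = 4662 + q
1/m((43 + 134)/(-143 + (-48 + 58)*(-61 + 80))) = 1/(4662 + (43 + 134)/(-143 + (-48 + 58)*(-61 + 80))) = 1/(4662 + 177/(-143 + 10*19)) = 1/(4662 + 177/(-143 + 190)) = 1/(4662 + 177/47) = 1/(219291/47) = 47/219291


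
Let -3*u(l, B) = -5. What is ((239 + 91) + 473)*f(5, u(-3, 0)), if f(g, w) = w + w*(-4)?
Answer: -4015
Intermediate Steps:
u(l, B) = 5/3 (u(l, B) = -⅓*(-5) = 5/3)
f(g, w) = -3*w (f(g, w) = w - 4*w = -3*w)
((239 + 91) + 473)*f(5, u(-3, 0)) = ((239 + 91) + 473)*(-3*5/3) = (330 + 473)*(-5) = 803*(-5) = -4015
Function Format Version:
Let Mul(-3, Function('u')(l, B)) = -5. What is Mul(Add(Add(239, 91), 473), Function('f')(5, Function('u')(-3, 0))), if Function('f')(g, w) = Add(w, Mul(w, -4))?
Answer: -4015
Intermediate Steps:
Function('u')(l, B) = Rational(5, 3) (Function('u')(l, B) = Mul(Rational(-1, 3), -5) = Rational(5, 3))
Function('f')(g, w) = Mul(-3, w) (Function('f')(g, w) = Add(w, Mul(-4, w)) = Mul(-3, w))
Mul(Add(Add(239, 91), 473), Function('f')(5, Function('u')(-3, 0))) = Mul(Add(Add(239, 91), 473), Mul(-3, Rational(5, 3))) = Mul(Add(330, 473), -5) = Mul(803, -5) = -4015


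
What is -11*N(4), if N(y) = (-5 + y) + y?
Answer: -33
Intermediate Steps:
N(y) = -5 + 2*y
-11*N(4) = -11*(-5 + 2*4) = -11*(-5 + 8) = -11*3 = -33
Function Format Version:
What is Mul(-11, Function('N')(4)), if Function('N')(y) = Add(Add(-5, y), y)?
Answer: -33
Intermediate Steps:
Function('N')(y) = Add(-5, Mul(2, y))
Mul(-11, Function('N')(4)) = Mul(-11, Add(-5, Mul(2, 4))) = Mul(-11, Add(-5, 8)) = Mul(-11, 3) = -33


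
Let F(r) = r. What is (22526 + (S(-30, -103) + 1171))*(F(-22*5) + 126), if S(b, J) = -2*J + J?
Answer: 380800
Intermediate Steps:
S(b, J) = -J
(22526 + (S(-30, -103) + 1171))*(F(-22*5) + 126) = (22526 + (-1*(-103) + 1171))*(-22*5 + 126) = (22526 + (103 + 1171))*(-110 + 126) = (22526 + 1274)*16 = 23800*16 = 380800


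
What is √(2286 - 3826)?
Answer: 2*I*√385 ≈ 39.243*I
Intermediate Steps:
√(2286 - 3826) = √(-1540) = 2*I*√385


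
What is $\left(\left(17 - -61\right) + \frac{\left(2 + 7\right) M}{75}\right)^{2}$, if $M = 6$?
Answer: $\frac{3873024}{625} \approx 6196.8$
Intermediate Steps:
$\left(\left(17 - -61\right) + \frac{\left(2 + 7\right) M}{75}\right)^{2} = \left(\left(17 - -61\right) + \frac{\left(2 + 7\right) 6}{75}\right)^{2} = \left(\left(17 + 61\right) + 9 \cdot 6 \cdot \frac{1}{75}\right)^{2} = \left(78 + 54 \cdot \frac{1}{75}\right)^{2} = \left(78 + \frac{18}{25}\right)^{2} = \left(\frac{1968}{25}\right)^{2} = \frac{3873024}{625}$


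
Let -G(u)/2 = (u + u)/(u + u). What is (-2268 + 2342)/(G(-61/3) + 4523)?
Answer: 74/4521 ≈ 0.016368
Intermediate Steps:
G(u) = -2 (G(u) = -2*(u + u)/(u + u) = -2*2*u/(2*u) = -2*2*u*1/(2*u) = -2*1 = -2)
(-2268 + 2342)/(G(-61/3) + 4523) = (-2268 + 2342)/(-2 + 4523) = 74/4521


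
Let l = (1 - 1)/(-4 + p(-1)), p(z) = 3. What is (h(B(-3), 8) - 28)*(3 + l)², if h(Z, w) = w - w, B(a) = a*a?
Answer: -252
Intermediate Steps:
B(a) = a²
l = 0 (l = (1 - 1)/(-4 + 3) = 0/(-1) = 0*(-1) = 0)
h(Z, w) = 0
(h(B(-3), 8) - 28)*(3 + l)² = (0 - 28)*(3 + 0)² = -28*3² = -28*9 = -252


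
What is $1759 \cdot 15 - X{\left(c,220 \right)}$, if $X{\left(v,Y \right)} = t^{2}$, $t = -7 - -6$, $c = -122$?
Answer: $26384$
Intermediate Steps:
$t = -1$ ($t = -7 + 6 = -1$)
$X{\left(v,Y \right)} = 1$ ($X{\left(v,Y \right)} = \left(-1\right)^{2} = 1$)
$1759 \cdot 15 - X{\left(c,220 \right)} = 1759 \cdot 15 - 1 = 26385 - 1 = 26384$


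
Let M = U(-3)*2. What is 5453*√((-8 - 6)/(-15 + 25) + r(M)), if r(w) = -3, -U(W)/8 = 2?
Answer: 5453*I*√110/5 ≈ 11438.0*I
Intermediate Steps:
U(W) = -16 (U(W) = -8*2 = -16)
M = -32 (M = -16*2 = -32)
5453*√((-8 - 6)/(-15 + 25) + r(M)) = 5453*√((-8 - 6)/(-15 + 25) - 3) = 5453*√(-14/10 - 3) = 5453*√(-14*⅒ - 3) = 5453*√(-7/5 - 3) = 5453*√(-22/5) = 5453*(I*√110/5) = 5453*I*√110/5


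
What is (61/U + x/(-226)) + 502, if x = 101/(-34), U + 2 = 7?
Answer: 19756069/38420 ≈ 514.21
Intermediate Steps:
U = 5 (U = -2 + 7 = 5)
x = -101/34 (x = 101*(-1/34) = -101/34 ≈ -2.9706)
(61/U + x/(-226)) + 502 = (61/5 - 101/34/(-226)) + 502 = (61*(1/5) - 101/34*(-1/226)) + 502 = (61/5 + 101/7684) + 502 = 469229/38420 + 502 = 19756069/38420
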